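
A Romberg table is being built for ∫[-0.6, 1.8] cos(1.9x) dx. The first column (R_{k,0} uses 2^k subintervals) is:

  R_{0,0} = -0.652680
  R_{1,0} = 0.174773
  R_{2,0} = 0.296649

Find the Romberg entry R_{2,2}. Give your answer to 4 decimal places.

Richardson extrapolation on the trapezoidal column (denominator 4−1=3):
R_{1,1} = 0.174773 + (0.174773 − (-0.652680))/3 = 0.450591
R_{2,1} = (4·0.296649 − 0.174773) / 3 = 0.337274
R_{2,2} = 0.337274 + (0.337274 − 0.450591)/15 = 0.329720

0.3297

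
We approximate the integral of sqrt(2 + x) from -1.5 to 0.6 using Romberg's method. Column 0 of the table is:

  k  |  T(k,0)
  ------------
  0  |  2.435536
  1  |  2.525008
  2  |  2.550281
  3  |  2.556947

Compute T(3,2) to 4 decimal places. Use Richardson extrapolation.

2.5592

Richardson extrapolation on the trapezoidal column (denominator 4−1=3):
T(2,1) = 2.550281 + (2.550281 − 2.525008)/3 = 2.558705
T(3,1) = 2.556947 + (2.556947 − 2.550281)/3 = 2.559169
T(3,2) = (16·2.559169 − 2.558705) / 15 = 2.559200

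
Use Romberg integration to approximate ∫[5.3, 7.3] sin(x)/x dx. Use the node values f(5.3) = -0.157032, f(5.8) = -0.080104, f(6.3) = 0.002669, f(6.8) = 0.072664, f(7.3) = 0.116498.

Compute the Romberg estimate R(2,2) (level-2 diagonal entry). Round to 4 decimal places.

-0.0109

R(0,0) (trapezoid, 1 panel, h=2.0000): -0.040534
R(1,0) (trapezoid, 2 panels, h=1.0000): -0.017598
R(2,0) (trapezoid, 4 panels, h=0.5000): -0.012519
R(1,1) = -0.017598 + (-0.017598 − (-0.040534))/3 = -0.009953
R(2,1) = -0.012519 + (-0.012519 − (-0.017598))/3 = -0.010826
R(2,2) = -0.010826 + (-0.010826 − (-0.009953))/15 = -0.010884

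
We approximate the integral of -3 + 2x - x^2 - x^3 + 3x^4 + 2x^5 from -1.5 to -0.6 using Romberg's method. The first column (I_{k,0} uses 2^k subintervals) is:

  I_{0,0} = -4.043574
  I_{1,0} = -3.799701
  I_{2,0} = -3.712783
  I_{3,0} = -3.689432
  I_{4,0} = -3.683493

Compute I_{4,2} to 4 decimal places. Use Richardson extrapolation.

-3.6815

I_{3,1} = -3.689432 + (-3.689432 − (-3.712783))/3 = -3.681648
I_{4,1} = -3.683493 + (-3.683493 − (-3.689432))/3 = -3.681513
I_{4,2} = -3.681513 + (-3.681513 − (-3.681648))/15 = -3.681504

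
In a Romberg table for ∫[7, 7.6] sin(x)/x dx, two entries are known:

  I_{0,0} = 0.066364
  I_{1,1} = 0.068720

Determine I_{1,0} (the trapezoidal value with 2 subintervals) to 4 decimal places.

0.0681

From I_{1,1} = (4·I_{1,0} − I_{0,0})/3, solve for I_{1,0}:
4·I_{1,0} = 3·0.068720 + 0.066364 = 0.272524
I_{1,0} = 0.068131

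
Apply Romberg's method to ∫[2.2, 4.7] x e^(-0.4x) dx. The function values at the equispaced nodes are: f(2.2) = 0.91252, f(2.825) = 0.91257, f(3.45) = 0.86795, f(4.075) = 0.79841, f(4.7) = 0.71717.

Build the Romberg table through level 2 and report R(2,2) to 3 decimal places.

R(0,0) (trapezoid, 1 panel, h=2.5000): 2.03711
R(1,0) (trapezoid, 2 panels, h=1.2500): 2.10349
R(2,0) (trapezoid, 4 panels, h=0.6250): 2.12111
R(1,1) = 2.10349 + (2.10349 − 2.03711)/3 = 2.12562
R(2,1) = 2.12111 + (2.12111 − 2.10349)/3 = 2.12698
R(2,2) = 2.12698 + (2.12698 − 2.12562)/15 = 2.12707

2.127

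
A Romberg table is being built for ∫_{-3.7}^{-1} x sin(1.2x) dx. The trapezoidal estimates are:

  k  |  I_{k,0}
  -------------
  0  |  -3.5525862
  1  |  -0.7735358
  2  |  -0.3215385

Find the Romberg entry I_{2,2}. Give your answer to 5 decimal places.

Richardson extrapolation on the trapezoidal column (denominator 4−1=3):
I_{1,1} = -0.7735358 + (-0.7735358 − (-3.5525862))/3 = 0.1528143
I_{2,1} = -0.3215385 + (-0.3215385 − (-0.7735358))/3 = -0.1708727
I_{2,2} = (16·(-0.1708727) − 0.1528143) / 15 = -0.1924518

-0.19245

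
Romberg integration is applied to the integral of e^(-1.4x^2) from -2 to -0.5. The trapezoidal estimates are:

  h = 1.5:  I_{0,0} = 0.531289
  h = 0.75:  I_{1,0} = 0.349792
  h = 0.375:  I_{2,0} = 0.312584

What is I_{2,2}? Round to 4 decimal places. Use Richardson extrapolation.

I_{1,1} = 0.349792 + (0.349792 − 0.531289)/3 = 0.289293
I_{2,1} = (4·0.312584 − 0.349792) / 3 = 0.300181
I_{2,2} = (16·0.300181 − 0.289293) / 15 = 0.300907
(Column j=1 coincides with Simpson's rule on the same nodes.)

0.3009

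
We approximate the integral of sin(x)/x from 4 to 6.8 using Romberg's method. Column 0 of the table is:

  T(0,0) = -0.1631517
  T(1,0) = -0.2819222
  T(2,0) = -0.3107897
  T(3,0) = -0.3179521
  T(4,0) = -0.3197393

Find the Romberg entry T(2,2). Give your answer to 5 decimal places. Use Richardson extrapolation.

Richardson extrapolation on the trapezoidal column (denominator 4−1=3):
T(1,1) = (4·(-0.2819222) − (-0.1631517)) / 3 = -0.3215124
T(2,1) = -0.3107897 + (-0.3107897 − (-0.2819222))/3 = -0.3204122
T(2,2) = -0.3204122 + (-0.3204122 − (-0.3215124))/15 = -0.3203389
(Column j=1 coincides with Simpson's rule on the same nodes.)

-0.32034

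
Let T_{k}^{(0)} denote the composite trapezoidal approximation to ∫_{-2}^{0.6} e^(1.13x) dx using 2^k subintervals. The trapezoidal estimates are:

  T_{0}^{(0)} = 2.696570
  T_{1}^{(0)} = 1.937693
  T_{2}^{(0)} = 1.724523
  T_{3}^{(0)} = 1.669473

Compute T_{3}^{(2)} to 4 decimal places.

Richardson extrapolation on the trapezoidal column (denominator 4−1=3):
T_{2}^{(1)} = 1.724523 + (1.724523 − 1.937693)/3 = 1.653466
T_{3}^{(1)} = 1.669473 + (1.669473 − 1.724523)/3 = 1.651123
T_{3}^{(2)} = 1.651123 + (1.651123 − 1.653466)/15 = 1.650967

1.6510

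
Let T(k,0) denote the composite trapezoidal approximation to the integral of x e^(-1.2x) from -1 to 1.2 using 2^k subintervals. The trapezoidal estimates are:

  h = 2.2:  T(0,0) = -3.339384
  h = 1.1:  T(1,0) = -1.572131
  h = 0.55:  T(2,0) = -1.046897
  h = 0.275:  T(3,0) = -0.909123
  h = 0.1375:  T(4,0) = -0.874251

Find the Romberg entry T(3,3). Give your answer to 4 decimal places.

-0.8626

Richardson extrapolation on the trapezoidal column (denominator 4−1=3):
T(1,1) = (4·(-1.572131) − (-3.339384)) / 3 = -0.983047
T(2,1) = (4·(-1.046897) − (-1.572131)) / 3 = -0.871819
T(3,1) = -0.909123 + (-0.909123 − (-1.046897))/3 = -0.863198
T(2,2) = -0.871819 + (-0.871819 − (-0.983047))/15 = -0.864404
T(3,2) = -0.863198 + (-0.863198 − (-0.871819))/15 = -0.862623
T(3,3) = (64·(-0.862623) − (-0.864404)) / 63 = -0.862595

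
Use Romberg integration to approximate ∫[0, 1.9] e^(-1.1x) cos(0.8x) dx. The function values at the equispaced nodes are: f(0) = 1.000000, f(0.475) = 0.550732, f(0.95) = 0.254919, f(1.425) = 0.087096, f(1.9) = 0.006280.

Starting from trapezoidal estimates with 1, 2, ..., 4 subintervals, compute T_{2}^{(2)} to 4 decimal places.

T_{0}^{(0)} (trapezoid, 1 panel, h=1.9000): 0.955966
T_{1}^{(0)} (trapezoid, 2 panels, h=0.9500): 0.720156
T_{2}^{(0)} (trapezoid, 4 panels, h=0.4750): 0.663046
T_{1}^{(1)} = 0.720156 + (0.720156 − 0.955966)/3 = 0.641553
T_{2}^{(1)} = 0.663046 + (0.663046 − 0.720156)/3 = 0.644009
T_{2}^{(2)} = 0.644009 + (0.644009 − 0.641553)/15 = 0.644173

0.6442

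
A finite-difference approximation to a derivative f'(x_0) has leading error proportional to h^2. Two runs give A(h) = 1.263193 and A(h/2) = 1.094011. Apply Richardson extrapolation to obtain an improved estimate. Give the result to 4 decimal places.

1.0376

The leading error scales as h^2; refining by a factor of 2 reduces it by 2^2 = 4.
Extrapolated value = (4·A(h/2) − A(h)) / (4 − 1)
= (4·1.094011 − 1.263193) / 3
= 3.112851 / 3 = 1.037617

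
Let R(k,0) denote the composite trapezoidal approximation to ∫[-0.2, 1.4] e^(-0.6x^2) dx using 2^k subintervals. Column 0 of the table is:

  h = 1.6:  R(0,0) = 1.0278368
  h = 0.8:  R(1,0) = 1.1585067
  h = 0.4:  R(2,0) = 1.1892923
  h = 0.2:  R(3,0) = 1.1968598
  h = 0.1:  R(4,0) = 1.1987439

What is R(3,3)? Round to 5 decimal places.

1.19937

R(1,1) = (4·1.1585067 − 1.0278368) / 3 = 1.2020633
R(2,1) = (4·1.1892923 − 1.1585067) / 3 = 1.1995542
R(3,1) = (4·1.1968598 − 1.1892923) / 3 = 1.1993823
R(2,2) = 1.1995542 + (1.1995542 − 1.2020633)/15 = 1.1993869
R(3,2) = (16·1.1993823 − 1.1995542) / 15 = 1.1993708
R(3,3) = 1.1993708 + (1.1993708 − 1.1993869)/63 = 1.1993705
(Column j=1 coincides with Simpson's rule on the same nodes.)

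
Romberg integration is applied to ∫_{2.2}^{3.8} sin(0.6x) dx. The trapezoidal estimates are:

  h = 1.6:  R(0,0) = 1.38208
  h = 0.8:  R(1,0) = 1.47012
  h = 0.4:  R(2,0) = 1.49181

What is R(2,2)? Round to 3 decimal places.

1.499

R(1,1) = (4·1.47012 − 1.38208) / 3 = 1.49947
R(2,1) = (4·1.49181 − 1.47012) / 3 = 1.49904
R(2,2) = 1.49904 + (1.49904 − 1.49947)/15 = 1.49901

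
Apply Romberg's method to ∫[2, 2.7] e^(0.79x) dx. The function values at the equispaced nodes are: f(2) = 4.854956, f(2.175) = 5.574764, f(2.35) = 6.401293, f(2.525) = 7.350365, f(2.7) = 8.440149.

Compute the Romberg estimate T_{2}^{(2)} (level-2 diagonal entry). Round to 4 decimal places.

4.5382

T_{0}^{(0)} (trapezoid, 1 panel, h=0.7000): 4.653287
T_{1}^{(0)} (trapezoid, 2 panels, h=0.3500): 4.567096
T_{2}^{(0)} (trapezoid, 4 panels, h=0.1750): 4.545446
T_{1}^{(1)} = 4.567096 + (4.567096 − 4.653287)/3 = 4.538366
T_{2}^{(1)} = 4.545446 + (4.545446 − 4.567096)/3 = 4.538229
T_{2}^{(2)} = 4.538229 + (4.538229 − 4.538366)/15 = 4.538220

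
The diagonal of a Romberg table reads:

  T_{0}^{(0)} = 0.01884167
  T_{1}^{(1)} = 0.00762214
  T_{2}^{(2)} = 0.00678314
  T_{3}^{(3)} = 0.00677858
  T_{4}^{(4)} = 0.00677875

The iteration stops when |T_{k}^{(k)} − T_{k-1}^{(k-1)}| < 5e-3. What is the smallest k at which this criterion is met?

|T_{1}^{(1)} − T_{0}^{(0)}| = 0.01121953 ≥ 5e-3
|T_{2}^{(2)} − T_{1}^{(1)}| = 0.00083900 < 5e-3

k = 2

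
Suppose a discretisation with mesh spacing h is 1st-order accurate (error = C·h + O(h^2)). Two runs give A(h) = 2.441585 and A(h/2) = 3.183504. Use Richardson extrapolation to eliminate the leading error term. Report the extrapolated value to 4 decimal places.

Extrapolated value = (2·A(h/2) − A(h)) / (2 − 1)
= (2·3.183504 − 2.441585) / 1
= 3.925423 / 1 = 3.925423

3.9254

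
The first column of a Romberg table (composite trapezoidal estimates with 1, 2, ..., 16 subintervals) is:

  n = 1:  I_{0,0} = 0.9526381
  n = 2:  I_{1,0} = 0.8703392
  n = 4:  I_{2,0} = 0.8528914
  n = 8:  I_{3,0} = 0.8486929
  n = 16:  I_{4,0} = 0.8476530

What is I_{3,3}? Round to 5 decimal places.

I_{1,1} = 0.8703392 + (0.8703392 − 0.9526381)/3 = 0.8429062
I_{2,1} = 0.8528914 + (0.8528914 − 0.8703392)/3 = 0.8470755
I_{3,1} = (4·0.8486929 − 0.8528914) / 3 = 0.8472934
I_{2,2} = (16·0.8470755 − 0.8429062) / 15 = 0.8473535
I_{3,2} = 0.8472934 + (0.8472934 − 0.8470755)/15 = 0.8473079
I_{3,3} = 0.8473079 + (0.8473079 − 0.8473535)/63 = 0.8473072

0.84731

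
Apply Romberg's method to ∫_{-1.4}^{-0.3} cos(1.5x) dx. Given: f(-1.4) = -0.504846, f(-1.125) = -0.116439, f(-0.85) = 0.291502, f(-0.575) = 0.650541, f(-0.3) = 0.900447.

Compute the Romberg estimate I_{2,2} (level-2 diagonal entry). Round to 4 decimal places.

0.2855

I_{0,0} (trapezoid, 1 panel, h=1.1000): 0.217581
I_{1,0} (trapezoid, 2 panels, h=0.5500): 0.269116
I_{2,0} (trapezoid, 4 panels, h=0.2750): 0.281436
I_{1,1} = 0.269116 + (0.269116 − 0.217581)/3 = 0.286294
I_{2,1} = 0.281436 + (0.281436 − 0.269116)/3 = 0.285543
I_{2,2} = 0.285543 + (0.285543 − 0.286294)/15 = 0.285493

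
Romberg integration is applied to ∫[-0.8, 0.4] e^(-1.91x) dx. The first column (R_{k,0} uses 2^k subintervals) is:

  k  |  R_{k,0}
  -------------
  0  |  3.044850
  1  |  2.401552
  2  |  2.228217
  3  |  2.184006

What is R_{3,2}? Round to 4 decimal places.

2.1692

Richardson extrapolation on the trapezoidal column (denominator 4−1=3):
R_{2,1} = 2.228217 + (2.228217 − 2.401552)/3 = 2.170439
R_{3,1} = 2.184006 + (2.184006 − 2.228217)/3 = 2.169269
R_{3,2} = 2.169269 + (2.169269 − 2.170439)/15 = 2.169191
(Column j=1 coincides with Simpson's rule on the same nodes.)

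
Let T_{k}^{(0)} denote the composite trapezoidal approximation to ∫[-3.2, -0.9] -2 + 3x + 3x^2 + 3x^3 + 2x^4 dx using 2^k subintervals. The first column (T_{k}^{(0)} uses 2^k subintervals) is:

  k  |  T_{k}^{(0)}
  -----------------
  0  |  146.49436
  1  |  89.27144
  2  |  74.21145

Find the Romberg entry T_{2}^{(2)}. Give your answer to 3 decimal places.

Richardson extrapolation on the trapezoidal column (denominator 4−1=3):
T_{1}^{(1)} = (4·89.27144 − 146.49436) / 3 = 70.19713
T_{2}^{(1)} = 74.21145 + (74.21145 − 89.27144)/3 = 69.19145
T_{2}^{(2)} = 69.19145 + (69.19145 − 70.19713)/15 = 69.12440

69.124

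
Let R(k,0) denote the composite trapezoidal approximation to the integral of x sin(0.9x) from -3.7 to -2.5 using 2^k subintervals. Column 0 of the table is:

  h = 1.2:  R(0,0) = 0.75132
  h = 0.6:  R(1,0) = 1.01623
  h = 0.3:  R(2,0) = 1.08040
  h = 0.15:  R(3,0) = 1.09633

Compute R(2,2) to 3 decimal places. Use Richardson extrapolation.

1.102

R(1,1) = (4·1.01623 − 0.75132) / 3 = 1.10453
R(2,1) = 1.08040 + (1.08040 − 1.01623)/3 = 1.10179
R(2,2) = 1.10179 + (1.10179 − 1.10453)/15 = 1.10161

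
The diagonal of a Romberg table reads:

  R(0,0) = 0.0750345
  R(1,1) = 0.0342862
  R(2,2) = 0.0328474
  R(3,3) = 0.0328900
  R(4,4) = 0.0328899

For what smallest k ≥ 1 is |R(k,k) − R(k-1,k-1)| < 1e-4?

|R(1,1) − R(0,0)| = 0.0407483 ≥ 1e-4
|R(2,2) − R(1,1)| = 0.0014388 ≥ 1e-4
|R(3,3) − R(2,2)| = 0.0000426 < 1e-4

k = 3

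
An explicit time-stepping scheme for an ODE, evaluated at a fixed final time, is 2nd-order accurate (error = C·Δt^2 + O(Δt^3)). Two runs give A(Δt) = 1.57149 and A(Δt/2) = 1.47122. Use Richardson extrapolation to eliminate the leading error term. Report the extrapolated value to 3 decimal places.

Extrapolated value = (4·A(Δt/2) − A(Δt)) / (4 − 1)
= (4·1.47122 − 1.57149) / 3
= 4.31339 / 3 = 1.43780

1.438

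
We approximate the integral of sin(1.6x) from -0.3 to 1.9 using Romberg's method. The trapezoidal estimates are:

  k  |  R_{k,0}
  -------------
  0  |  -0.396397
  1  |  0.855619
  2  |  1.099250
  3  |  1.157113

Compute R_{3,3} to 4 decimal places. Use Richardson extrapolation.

Richardson extrapolation on the trapezoidal column (denominator 4−1=3):
R_{1,1} = (4·0.855619 − (-0.396397)) / 3 = 1.272958
R_{2,1} = (4·1.099250 − 0.855619) / 3 = 1.180460
R_{3,1} = (4·1.157113 − 1.099250) / 3 = 1.176401
R_{2,2} = 1.180460 + (1.180460 − 1.272958)/15 = 1.174293
R_{3,2} = 1.176401 + (1.176401 − 1.180460)/15 = 1.176130
R_{3,3} = 1.176130 + (1.176130 − 1.174293)/63 = 1.176159

1.1762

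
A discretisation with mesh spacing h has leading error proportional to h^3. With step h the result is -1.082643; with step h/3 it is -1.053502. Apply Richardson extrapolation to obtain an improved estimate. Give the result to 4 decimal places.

Extrapolated value = (27·A(h/3) − A(h)) / (27 − 1)
= (27·(-1.053502) − (-1.082643)) / 26
= -27.361911 / 26 = -1.052381

-1.0524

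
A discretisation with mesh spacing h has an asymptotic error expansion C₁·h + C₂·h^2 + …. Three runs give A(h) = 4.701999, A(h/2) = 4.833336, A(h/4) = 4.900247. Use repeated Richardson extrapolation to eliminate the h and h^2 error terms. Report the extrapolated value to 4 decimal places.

First eliminate the h term (factor 2^1 = 2):
  B₁ = (2·4.833336 − 4.701999)/1 = 4.964673
  B₂ = (2·4.900247 − 4.833336)/1 = 4.967158
Then eliminate the h^2 term (factor 2^2 = 4):
  (4·4.967158 − 4.964673)/3 = 4.967986

4.9680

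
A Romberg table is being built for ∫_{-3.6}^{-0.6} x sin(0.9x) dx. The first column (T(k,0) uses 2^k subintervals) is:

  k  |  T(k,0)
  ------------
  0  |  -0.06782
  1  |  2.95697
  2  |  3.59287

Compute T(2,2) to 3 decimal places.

3.794

Richardson extrapolation on the trapezoidal column (denominator 4−1=3):
T(1,1) = (4·2.95697 − (-0.06782)) / 3 = 3.96523
T(2,1) = 3.59287 + (3.59287 − 2.95697)/3 = 3.80484
T(2,2) = 3.80484 + (3.80484 − 3.96523)/15 = 3.79415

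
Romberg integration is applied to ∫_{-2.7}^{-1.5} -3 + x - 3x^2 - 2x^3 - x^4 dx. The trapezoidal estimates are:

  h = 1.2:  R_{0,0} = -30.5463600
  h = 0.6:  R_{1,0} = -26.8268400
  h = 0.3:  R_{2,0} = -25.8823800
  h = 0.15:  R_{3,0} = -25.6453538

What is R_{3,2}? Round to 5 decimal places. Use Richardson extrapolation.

-25.56626

R_{2,1} = -25.8823800 + (-25.8823800 − (-26.8268400))/3 = -25.5675600
R_{3,1} = -25.6453538 + (-25.6453538 − (-25.8823800))/3 = -25.5663451
R_{3,2} = (16·(-25.5663451) − (-25.5675600)) / 15 = -25.5662641
(Column j=1 coincides with Simpson's rule on the same nodes.)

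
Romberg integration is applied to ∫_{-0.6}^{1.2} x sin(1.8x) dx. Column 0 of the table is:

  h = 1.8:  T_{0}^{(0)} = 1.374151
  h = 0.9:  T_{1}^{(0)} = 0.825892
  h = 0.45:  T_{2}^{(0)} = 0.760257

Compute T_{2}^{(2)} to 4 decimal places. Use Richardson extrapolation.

Richardson extrapolation on the trapezoidal column (denominator 4−1=3):
T_{1}^{(1)} = (4·0.825892 − 1.374151) / 3 = 0.643139
T_{2}^{(1)} = 0.760257 + (0.760257 − 0.825892)/3 = 0.738379
T_{2}^{(2)} = (16·0.738379 − 0.643139) / 15 = 0.744728

0.7447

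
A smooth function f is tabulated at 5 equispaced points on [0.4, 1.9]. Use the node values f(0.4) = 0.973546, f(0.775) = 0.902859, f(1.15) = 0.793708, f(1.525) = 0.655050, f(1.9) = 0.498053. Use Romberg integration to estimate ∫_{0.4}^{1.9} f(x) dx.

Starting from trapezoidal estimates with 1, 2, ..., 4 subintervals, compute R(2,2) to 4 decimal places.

1.1613

R(0,0) (trapezoid, 1 panel, h=1.5000): 1.103699
R(1,0) (trapezoid, 2 panels, h=0.7500): 1.147131
R(2,0) (trapezoid, 4 panels, h=0.3750): 1.157781
R(1,1) = 1.147131 + (1.147131 − 1.103699)/3 = 1.161608
R(2,1) = 1.157781 + (1.157781 − 1.147131)/3 = 1.161331
R(2,2) = 1.161331 + (1.161331 − 1.161608)/15 = 1.161313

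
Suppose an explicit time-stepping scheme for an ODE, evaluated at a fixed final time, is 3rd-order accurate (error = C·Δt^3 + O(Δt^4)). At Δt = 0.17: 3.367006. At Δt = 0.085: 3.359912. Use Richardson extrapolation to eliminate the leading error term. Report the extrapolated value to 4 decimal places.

The leading error scales as Δt^3; refining by a factor of 2 reduces it by 2^3 = 8.
Extrapolated value = (8·A(Δt/2) − A(Δt)) / (8 − 1)
= (8·3.359912 − 3.367006) / 7
= 23.512290 / 7 = 3.358899

3.3589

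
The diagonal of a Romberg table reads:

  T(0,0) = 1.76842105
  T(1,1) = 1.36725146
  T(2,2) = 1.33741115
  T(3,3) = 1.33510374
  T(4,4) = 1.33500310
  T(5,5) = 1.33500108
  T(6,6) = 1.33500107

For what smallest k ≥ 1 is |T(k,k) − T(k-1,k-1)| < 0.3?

k = 2

|T(1,1) − T(0,0)| = 0.40116959 ≥ 0.3
|T(2,2) − T(1,1)| = 0.02984031 < 0.3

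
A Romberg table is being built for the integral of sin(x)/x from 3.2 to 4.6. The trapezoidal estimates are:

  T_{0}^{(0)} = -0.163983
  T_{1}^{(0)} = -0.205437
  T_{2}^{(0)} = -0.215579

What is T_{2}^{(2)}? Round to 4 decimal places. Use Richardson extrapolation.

Richardson extrapolation on the trapezoidal column (denominator 4−1=3):
T_{1}^{(1)} = (4·(-0.205437) − (-0.163983)) / 3 = -0.219255
T_{2}^{(1)} = (4·(-0.215579) − (-0.205437)) / 3 = -0.218960
T_{2}^{(2)} = (16·(-0.218960) − (-0.219255)) / 15 = -0.218940

-0.2189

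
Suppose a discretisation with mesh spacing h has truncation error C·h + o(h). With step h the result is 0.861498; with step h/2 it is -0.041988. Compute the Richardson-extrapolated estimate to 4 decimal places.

Extrapolated value = (2·A(h/2) − A(h)) / (2 − 1)
= (2·(-0.041988) − 0.861498) / 1
= -0.945474 / 1 = -0.945474

-0.9455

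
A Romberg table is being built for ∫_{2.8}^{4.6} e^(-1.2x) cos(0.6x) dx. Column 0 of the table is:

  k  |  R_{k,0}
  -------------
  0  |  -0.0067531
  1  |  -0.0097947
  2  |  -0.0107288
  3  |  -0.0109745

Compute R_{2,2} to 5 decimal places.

R_{1,1} = (4·(-0.0097947) − (-0.0067531)) / 3 = -0.0108086
R_{2,1} = -0.0107288 + (-0.0107288 − (-0.0097947))/3 = -0.0110402
R_{2,2} = (16·(-0.0110402) − (-0.0108086)) / 15 = -0.0110556

-0.01106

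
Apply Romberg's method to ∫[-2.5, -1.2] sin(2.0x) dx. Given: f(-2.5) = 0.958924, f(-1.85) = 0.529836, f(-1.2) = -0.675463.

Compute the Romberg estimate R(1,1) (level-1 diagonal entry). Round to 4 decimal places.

0.5206

R(0,0) (trapezoid, 1 panel, h=1.3000): 0.184250
R(1,0) (trapezoid, 2 panels, h=0.6500): 0.436518
R(1,1) = 0.436518 + (0.436518 − 0.184250)/3 = 0.520607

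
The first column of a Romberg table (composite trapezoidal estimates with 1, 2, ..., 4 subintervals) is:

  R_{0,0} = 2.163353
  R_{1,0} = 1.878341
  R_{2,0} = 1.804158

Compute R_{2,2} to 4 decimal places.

1.7792

Richardson extrapolation on the trapezoidal column (denominator 4−1=3):
R_{1,1} = 1.878341 + (1.878341 − 2.163353)/3 = 1.783337
R_{2,1} = 1.804158 + (1.804158 − 1.878341)/3 = 1.779430
R_{2,2} = (16·1.779430 − 1.783337) / 15 = 1.779170
(Column j=1 coincides with Simpson's rule on the same nodes.)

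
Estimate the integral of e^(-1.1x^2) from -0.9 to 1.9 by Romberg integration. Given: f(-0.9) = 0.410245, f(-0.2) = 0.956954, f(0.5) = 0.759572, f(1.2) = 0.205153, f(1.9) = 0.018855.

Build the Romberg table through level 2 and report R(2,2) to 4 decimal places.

1.5340

R(0,0) (trapezoid, 1 panel, h=2.8000): 0.600740
R(1,0) (trapezoid, 2 panels, h=1.4000): 1.363771
R(2,0) (trapezoid, 4 panels, h=0.7000): 1.495360
R(1,1) = 1.363771 + (1.363771 − 0.600740)/3 = 1.618115
R(2,1) = 1.495360 + (1.495360 − 1.363771)/3 = 1.539223
R(2,2) = 1.539223 + (1.539223 − 1.618115)/15 = 1.533964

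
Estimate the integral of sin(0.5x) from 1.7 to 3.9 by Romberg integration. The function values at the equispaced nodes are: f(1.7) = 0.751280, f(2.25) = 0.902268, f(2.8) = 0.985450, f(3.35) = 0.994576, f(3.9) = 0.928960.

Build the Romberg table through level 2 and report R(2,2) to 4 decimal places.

R(0,0) (trapezoid, 1 panel, h=2.2000): 1.848264
R(1,0) (trapezoid, 2 panels, h=1.1000): 2.008127
R(2,0) (trapezoid, 4 panels, h=0.5500): 2.047328
R(1,1) = 2.008127 + (2.008127 − 1.848264)/3 = 2.061415
R(2,1) = 2.047328 + (2.047328 − 2.008127)/3 = 2.060395
R(2,2) = 2.060395 + (2.060395 − 2.061415)/15 = 2.060327

2.0603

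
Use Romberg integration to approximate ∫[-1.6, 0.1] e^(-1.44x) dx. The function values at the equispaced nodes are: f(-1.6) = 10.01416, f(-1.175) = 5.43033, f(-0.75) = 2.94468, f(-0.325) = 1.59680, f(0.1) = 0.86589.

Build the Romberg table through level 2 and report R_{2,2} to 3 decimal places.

R_{0,0} (trapezoid, 1 panel, h=1.7000): 9.24804
R_{1,0} (trapezoid, 2 panels, h=0.8500): 7.12700
R_{2,0} (trapezoid, 4 panels, h=0.4250): 6.55003
R_{1,1} = 7.12700 + (7.12700 − 9.24804)/3 = 6.41999
R_{2,1} = 6.55003 + (6.55003 − 7.12700)/3 = 6.35771
R_{2,2} = 6.35771 + (6.35771 − 6.41999)/15 = 6.35356

6.354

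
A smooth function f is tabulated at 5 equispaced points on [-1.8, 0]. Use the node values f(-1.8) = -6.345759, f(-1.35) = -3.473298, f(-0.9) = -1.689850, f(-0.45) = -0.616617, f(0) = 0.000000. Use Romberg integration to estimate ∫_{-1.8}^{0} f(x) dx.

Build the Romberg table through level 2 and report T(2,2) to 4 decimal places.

-3.9115

T(0,0) (trapezoid, 1 panel, h=1.8000): -5.711183
T(1,0) (trapezoid, 2 panels, h=0.9000): -4.376457
T(2,0) (trapezoid, 4 panels, h=0.4500): -4.028690
T(1,1) = -4.376457 + (-4.376457 − (-5.711183))/3 = -3.931548
T(2,1) = -4.028690 + (-4.028690 − (-4.376457))/3 = -3.912768
T(2,2) = -3.912768 + (-3.912768 − (-3.931548))/15 = -3.911516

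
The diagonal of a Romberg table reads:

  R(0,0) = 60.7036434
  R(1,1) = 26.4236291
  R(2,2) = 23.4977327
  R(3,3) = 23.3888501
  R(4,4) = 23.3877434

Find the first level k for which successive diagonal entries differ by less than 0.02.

k = 4

|R(1,1) − R(0,0)| = 34.2800143 ≥ 0.02
|R(2,2) − R(1,1)| = 2.9258964 ≥ 0.02
|R(3,3) − R(2,2)| = 0.1088826 ≥ 0.02
|R(4,4) − R(3,3)| = 0.0011067 < 0.02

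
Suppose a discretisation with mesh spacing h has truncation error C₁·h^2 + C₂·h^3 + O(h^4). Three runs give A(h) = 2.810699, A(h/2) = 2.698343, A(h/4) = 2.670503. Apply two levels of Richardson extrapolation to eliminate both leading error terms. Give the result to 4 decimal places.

2.6613

First eliminate the h^2 term (factor 2^2 = 4):
  B₁ = (4·2.698343 − 2.810699)/3 = 2.660891
  B₂ = (4·2.670503 − 2.698343)/3 = 2.661223
Then eliminate the h^3 term (factor 2^3 = 8):
  (8·2.661223 − 2.660891)/7 = 2.661270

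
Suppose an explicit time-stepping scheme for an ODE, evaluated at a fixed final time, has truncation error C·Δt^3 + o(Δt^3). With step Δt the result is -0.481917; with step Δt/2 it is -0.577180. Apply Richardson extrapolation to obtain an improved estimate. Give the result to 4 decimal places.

-0.5908

The leading error scales as Δt^3; refining by a factor of 2 reduces it by 2^3 = 8.
Extrapolated value = (8·A(Δt/2) − A(Δt)) / (8 − 1)
= (8·(-0.577180) − (-0.481917)) / 7
= -4.135523 / 7 = -0.590789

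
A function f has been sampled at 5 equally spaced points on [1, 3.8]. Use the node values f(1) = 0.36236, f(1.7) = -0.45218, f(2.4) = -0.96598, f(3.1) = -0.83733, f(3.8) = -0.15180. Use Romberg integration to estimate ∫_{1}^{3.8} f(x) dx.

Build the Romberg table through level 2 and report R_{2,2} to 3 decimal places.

R_{0,0} (trapezoid, 1 panel, h=2.8000): 0.29478
R_{1,0} (trapezoid, 2 panels, h=1.4000): -1.20498
R_{2,0} (trapezoid, 4 panels, h=0.7000): -1.50515
R_{1,1} = -1.20498 + (-1.20498 − 0.29478)/3 = -1.70490
R_{2,1} = -1.50515 + (-1.50515 − (-1.20498))/3 = -1.60521
R_{2,2} = -1.60521 + (-1.60521 − (-1.70490))/15 = -1.59856

-1.599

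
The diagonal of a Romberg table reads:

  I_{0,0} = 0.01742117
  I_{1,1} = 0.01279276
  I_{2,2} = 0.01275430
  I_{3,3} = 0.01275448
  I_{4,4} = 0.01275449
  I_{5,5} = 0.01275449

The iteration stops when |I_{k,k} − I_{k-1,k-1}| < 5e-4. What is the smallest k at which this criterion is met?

|I_{1,1} − I_{0,0}| = 0.00462841 ≥ 5e-4
|I_{2,2} − I_{1,1}| = 0.00003846 < 5e-4

k = 2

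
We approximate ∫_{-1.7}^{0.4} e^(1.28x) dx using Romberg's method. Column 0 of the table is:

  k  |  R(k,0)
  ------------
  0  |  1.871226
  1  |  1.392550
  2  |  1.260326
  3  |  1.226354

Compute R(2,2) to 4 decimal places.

Richardson extrapolation on the trapezoidal column (denominator 4−1=3):
R(1,1) = 1.392550 + (1.392550 − 1.871226)/3 = 1.232991
R(2,1) = (4·1.260326 − 1.392550) / 3 = 1.216251
R(2,2) = (16·1.216251 − 1.232991) / 15 = 1.215135

1.2151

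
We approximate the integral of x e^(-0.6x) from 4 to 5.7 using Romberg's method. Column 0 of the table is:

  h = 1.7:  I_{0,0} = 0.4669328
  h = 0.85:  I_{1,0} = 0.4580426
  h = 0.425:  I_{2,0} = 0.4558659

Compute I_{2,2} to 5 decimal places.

I_{1,1} = 0.4580426 + (0.4580426 − 0.4669328)/3 = 0.4550792
I_{2,1} = (4·0.4558659 − 0.4580426) / 3 = 0.4551403
I_{2,2} = 0.4551403 + (0.4551403 − 0.4550792)/15 = 0.4551444

0.45514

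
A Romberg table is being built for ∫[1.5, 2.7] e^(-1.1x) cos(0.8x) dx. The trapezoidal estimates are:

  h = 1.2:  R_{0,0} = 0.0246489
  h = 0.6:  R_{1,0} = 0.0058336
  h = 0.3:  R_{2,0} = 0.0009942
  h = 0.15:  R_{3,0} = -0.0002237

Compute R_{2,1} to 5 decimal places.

-0.00062

Richardson extrapolation on the trapezoidal column (denominator 4−1=3):
R_{2,1} = (4·0.0009942 − 0.0058336) / 3 = -0.0006189
(Column j=1 coincides with Simpson's rule on the same nodes.)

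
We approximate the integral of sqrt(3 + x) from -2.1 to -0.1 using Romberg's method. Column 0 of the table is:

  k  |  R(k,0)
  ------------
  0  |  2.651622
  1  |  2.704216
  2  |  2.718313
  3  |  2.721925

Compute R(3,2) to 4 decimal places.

2.7231

Richardson extrapolation on the trapezoidal column (denominator 4−1=3):
R(2,1) = 2.718313 + (2.718313 − 2.704216)/3 = 2.723012
R(3,1) = 2.721925 + (2.721925 − 2.718313)/3 = 2.723129
R(3,2) = (16·2.723129 − 2.723012) / 15 = 2.723137
(Column j=1 coincides with Simpson's rule on the same nodes.)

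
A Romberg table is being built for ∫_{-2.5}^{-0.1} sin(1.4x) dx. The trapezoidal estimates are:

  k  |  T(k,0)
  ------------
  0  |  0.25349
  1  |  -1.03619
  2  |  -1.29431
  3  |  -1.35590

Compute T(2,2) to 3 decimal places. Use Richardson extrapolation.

T(1,1) = -1.03619 + (-1.03619 − 0.25349)/3 = -1.46608
T(2,1) = -1.29431 + (-1.29431 − (-1.03619))/3 = -1.38035
T(2,2) = -1.38035 + (-1.38035 − (-1.46608))/15 = -1.37463

-1.375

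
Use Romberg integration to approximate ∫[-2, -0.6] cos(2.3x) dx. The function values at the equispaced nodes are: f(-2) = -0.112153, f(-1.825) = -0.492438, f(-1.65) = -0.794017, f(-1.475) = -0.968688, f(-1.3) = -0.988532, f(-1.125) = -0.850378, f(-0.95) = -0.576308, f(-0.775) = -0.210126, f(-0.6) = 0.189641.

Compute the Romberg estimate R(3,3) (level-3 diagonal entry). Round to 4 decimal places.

R(0,0) (trapezoid, 1 panel, h=1.4000): 0.054242
R(1,0) (trapezoid, 2 panels, h=0.7000): -0.664852
R(2,0) (trapezoid, 4 panels, h=0.3500): -0.812040
R(3,0) (trapezoid, 8 panels, h=0.1750): -0.847305
R(1,1) = -0.664852 + (-0.664852 − 0.054242)/3 = -0.904550
R(2,1) = -0.812040 + (-0.812040 − (-0.664852))/3 = -0.861103
R(3,1) = -0.847305 + (-0.847305 − (-0.812040))/3 = -0.859060
R(2,2) = -0.861103 + (-0.861103 − (-0.904550))/15 = -0.858207
R(3,2) = -0.859060 + (-0.859060 − (-0.861103))/15 = -0.858924
R(3,3) = -0.858924 + (-0.858924 − (-0.858207))/63 = -0.858935

-0.8589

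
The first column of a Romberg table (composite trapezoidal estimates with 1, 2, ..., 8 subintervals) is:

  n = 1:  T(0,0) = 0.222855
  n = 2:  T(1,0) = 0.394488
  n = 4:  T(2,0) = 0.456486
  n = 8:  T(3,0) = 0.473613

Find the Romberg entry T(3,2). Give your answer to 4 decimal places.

0.4795

T(2,1) = (4·0.456486 − 0.394488) / 3 = 0.477152
T(3,1) = (4·0.473613 − 0.456486) / 3 = 0.479322
T(3,2) = (16·0.479322 − 0.477152) / 15 = 0.479467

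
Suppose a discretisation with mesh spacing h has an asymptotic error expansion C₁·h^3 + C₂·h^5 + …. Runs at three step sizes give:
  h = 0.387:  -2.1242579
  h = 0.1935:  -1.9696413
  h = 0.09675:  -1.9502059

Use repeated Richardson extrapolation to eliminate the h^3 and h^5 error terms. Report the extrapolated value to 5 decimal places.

-1.94743

First eliminate the h^3 term (factor 2^3 = 8):
  B₁ = (8·(-1.9696413) − (-2.1242579))/7 = -1.9475532
  B₂ = (8·(-1.9502059) − (-1.9696413))/7 = -1.9474294
Then eliminate the h^5 term (factor 2^5 = 32):
  (32·(-1.9474294) − (-1.9475532))/31 = -1.9474254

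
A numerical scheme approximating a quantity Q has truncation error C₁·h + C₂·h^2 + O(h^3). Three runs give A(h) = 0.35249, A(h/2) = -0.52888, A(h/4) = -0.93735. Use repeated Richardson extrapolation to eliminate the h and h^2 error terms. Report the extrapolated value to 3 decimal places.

First eliminate the h term (factor 2^1 = 2):
  B₁ = (2·(-0.52888) − 0.35249)/1 = -1.41025
  B₂ = (2·(-0.93735) − (-0.52888))/1 = -1.34582
Then eliminate the h^2 term (factor 2^2 = 4):
  (4·(-1.34582) − (-1.41025))/3 = -1.32434

-1.324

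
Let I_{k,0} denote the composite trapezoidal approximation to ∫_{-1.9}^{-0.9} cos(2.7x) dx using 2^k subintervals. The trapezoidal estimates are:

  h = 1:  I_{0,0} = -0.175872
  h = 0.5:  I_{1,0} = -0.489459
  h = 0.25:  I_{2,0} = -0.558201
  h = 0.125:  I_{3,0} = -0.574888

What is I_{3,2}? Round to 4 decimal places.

-0.5804

Richardson extrapolation on the trapezoidal column (denominator 4−1=3):
I_{2,1} = (4·(-0.558201) − (-0.489459)) / 3 = -0.581115
I_{3,1} = (4·(-0.574888) − (-0.558201)) / 3 = -0.580450
I_{3,2} = (16·(-0.580450) − (-0.581115)) / 15 = -0.580406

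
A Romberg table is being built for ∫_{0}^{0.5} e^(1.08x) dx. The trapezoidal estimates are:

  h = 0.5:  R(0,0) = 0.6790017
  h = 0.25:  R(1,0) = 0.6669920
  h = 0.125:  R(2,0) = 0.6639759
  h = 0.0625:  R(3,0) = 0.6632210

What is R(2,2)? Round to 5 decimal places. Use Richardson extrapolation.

R(1,1) = 0.6669920 + (0.6669920 − 0.6790017)/3 = 0.6629888
R(2,1) = (4·0.6639759 − 0.6669920) / 3 = 0.6629705
R(2,2) = (16·0.6629705 − 0.6629888) / 15 = 0.6629693
(Column j=1 coincides with Simpson's rule on the same nodes.)

0.66297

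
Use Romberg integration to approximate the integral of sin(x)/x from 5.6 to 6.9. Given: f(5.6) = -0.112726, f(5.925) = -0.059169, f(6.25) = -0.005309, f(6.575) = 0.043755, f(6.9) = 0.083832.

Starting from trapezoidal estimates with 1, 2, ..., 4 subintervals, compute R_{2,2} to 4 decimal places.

R_{0,0} (trapezoid, 1 panel, h=1.3000): -0.018781
R_{1,0} (trapezoid, 2 panels, h=0.6500): -0.012841
R_{2,0} (trapezoid, 4 panels, h=0.3250): -0.011430
R_{1,1} = -0.012841 + (-0.012841 − (-0.018781))/3 = -0.010861
R_{2,1} = -0.011430 + (-0.011430 − (-0.012841))/3 = -0.010960
R_{2,2} = -0.010960 + (-0.010960 − (-0.010861))/15 = -0.010967

-0.0110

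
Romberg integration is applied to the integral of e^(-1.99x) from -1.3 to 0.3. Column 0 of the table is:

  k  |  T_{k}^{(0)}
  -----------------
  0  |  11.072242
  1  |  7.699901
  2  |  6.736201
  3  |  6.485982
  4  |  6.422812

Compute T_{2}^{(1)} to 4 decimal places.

6.4150

Richardson extrapolation on the trapezoidal column (denominator 4−1=3):
T_{2}^{(1)} = 6.736201 + (6.736201 − 7.699901)/3 = 6.414968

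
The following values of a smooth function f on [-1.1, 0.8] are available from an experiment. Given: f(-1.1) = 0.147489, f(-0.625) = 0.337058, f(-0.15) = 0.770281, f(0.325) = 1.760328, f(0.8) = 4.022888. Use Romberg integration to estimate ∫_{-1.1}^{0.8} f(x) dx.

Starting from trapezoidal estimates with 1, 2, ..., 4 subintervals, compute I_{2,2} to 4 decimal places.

2.2283

I_{0,0} (trapezoid, 1 panel, h=1.9000): 3.961858
I_{1,0} (trapezoid, 2 panels, h=0.9500): 2.712696
I_{2,0} (trapezoid, 4 panels, h=0.4750): 2.352606
I_{1,1} = 2.712696 + (2.712696 − 3.961858)/3 = 2.296309
I_{2,1} = 2.352606 + (2.352606 − 2.712696)/3 = 2.232576
I_{2,2} = 2.232576 + (2.232576 − 2.296309)/15 = 2.228327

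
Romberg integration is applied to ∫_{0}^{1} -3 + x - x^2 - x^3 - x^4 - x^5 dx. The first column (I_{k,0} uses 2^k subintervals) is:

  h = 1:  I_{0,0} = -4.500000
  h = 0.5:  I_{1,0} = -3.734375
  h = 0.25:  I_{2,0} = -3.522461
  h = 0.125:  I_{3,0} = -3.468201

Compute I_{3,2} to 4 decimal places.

-3.4500

Richardson extrapolation on the trapezoidal column (denominator 4−1=3):
I_{2,1} = (4·(-3.522461) − (-3.734375)) / 3 = -3.451823
I_{3,1} = -3.468201 + (-3.468201 − (-3.522461))/3 = -3.450114
I_{3,2} = -3.450114 + (-3.450114 − (-3.451823))/15 = -3.450000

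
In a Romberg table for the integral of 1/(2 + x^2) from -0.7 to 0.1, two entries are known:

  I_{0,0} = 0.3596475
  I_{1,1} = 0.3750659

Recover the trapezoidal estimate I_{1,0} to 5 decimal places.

0.37121

From I_{1,1} = (4·I_{1,0} − I_{0,0})/3, solve for I_{1,0}:
4·I_{1,0} = 3·0.3750659 + 0.3596475 = 1.4848452
I_{1,0} = 0.3712113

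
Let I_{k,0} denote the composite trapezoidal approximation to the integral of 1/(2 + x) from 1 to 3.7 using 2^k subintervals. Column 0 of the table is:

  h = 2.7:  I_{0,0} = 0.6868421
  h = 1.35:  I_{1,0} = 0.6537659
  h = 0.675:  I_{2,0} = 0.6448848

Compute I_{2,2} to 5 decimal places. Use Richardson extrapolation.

0.64187

Richardson extrapolation on the trapezoidal column (denominator 4−1=3):
I_{1,1} = (4·0.6537659 − 0.6868421) / 3 = 0.6427405
I_{2,1} = (4·0.6448848 − 0.6537659) / 3 = 0.6419244
I_{2,2} = 0.6419244 + (0.6419244 − 0.6427405)/15 = 0.6418700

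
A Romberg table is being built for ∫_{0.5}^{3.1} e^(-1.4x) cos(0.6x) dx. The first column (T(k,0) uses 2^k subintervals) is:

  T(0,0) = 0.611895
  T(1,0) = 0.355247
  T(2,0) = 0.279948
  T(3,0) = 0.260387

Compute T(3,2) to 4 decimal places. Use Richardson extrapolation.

T(2,1) = (4·0.279948 − 0.355247) / 3 = 0.254848
T(3,1) = 0.260387 + (0.260387 − 0.279948)/3 = 0.253867
T(3,2) = 0.253867 + (0.253867 − 0.254848)/15 = 0.253802

0.2538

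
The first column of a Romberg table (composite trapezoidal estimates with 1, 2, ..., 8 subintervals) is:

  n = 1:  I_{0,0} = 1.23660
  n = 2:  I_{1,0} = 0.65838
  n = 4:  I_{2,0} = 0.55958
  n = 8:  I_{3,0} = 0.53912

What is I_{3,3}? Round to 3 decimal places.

I_{1,1} = 0.65838 + (0.65838 − 1.23660)/3 = 0.46564
I_{2,1} = (4·0.55958 − 0.65838) / 3 = 0.52665
I_{3,1} = (4·0.53912 − 0.55958) / 3 = 0.53230
I_{2,2} = (16·0.52665 − 0.46564) / 15 = 0.53072
I_{3,2} = (16·0.53230 − 0.52665) / 15 = 0.53268
I_{3,3} = (64·0.53268 − 0.53072) / 63 = 0.53271
(Column j=1 coincides with Simpson's rule on the same nodes.)

0.533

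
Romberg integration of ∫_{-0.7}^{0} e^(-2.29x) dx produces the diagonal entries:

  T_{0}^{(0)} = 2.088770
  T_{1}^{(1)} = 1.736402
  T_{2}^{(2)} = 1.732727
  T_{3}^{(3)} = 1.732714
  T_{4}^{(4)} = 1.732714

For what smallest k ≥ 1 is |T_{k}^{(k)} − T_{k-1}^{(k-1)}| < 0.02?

|T_{1}^{(1)} − T_{0}^{(0)}| = 0.352368 ≥ 0.02
|T_{2}^{(2)} − T_{1}^{(1)}| = 0.003675 < 0.02

k = 2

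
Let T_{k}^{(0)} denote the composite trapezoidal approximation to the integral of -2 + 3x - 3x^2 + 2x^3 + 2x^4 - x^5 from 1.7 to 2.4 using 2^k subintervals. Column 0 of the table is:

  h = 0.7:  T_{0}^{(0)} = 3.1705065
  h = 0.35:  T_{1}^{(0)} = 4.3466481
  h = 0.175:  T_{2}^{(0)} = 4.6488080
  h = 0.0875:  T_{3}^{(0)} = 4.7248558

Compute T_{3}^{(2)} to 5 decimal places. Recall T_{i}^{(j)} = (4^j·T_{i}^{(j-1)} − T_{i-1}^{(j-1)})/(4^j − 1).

Richardson extrapolation on the trapezoidal column (denominator 4−1=3):
T_{2}^{(1)} = 4.6488080 + (4.6488080 − 4.3466481)/3 = 4.7495280
T_{3}^{(1)} = (4·4.7248558 − 4.6488080) / 3 = 4.7502051
T_{3}^{(2)} = (16·4.7502051 − 4.7495280) / 15 = 4.7502502
(Column j=1 coincides with Simpson's rule on the same nodes.)

4.75025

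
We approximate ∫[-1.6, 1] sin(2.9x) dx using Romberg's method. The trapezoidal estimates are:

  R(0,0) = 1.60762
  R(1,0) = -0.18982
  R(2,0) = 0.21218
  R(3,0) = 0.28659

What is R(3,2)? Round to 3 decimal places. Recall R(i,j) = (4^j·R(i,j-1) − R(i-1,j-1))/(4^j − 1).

Richardson extrapolation on the trapezoidal column (denominator 4−1=3):
R(2,1) = 0.21218 + (0.21218 − (-0.18982))/3 = 0.34618
R(3,1) = 0.28659 + (0.28659 − 0.21218)/3 = 0.31139
R(3,2) = 0.31139 + (0.31139 − 0.34618)/15 = 0.30907

0.309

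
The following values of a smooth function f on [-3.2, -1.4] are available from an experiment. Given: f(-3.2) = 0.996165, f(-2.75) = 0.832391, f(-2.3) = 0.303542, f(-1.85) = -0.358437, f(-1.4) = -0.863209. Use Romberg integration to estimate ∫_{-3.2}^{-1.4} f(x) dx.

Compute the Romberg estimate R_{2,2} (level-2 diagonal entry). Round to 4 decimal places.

0.3948

R_{0,0} (trapezoid, 1 panel, h=1.8000): 0.119660
R_{1,0} (trapezoid, 2 panels, h=0.9000): 0.333018
R_{2,0} (trapezoid, 4 panels, h=0.4500): 0.379788
R_{1,1} = 0.333018 + (0.333018 − 0.119660)/3 = 0.404137
R_{2,1} = 0.379788 + (0.379788 − 0.333018)/3 = 0.395378
R_{2,2} = 0.395378 + (0.395378 − 0.404137)/15 = 0.394794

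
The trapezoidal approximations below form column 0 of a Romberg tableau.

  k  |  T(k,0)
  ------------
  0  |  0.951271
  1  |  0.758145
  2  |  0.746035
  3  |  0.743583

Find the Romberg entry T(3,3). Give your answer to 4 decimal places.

0.7428

T(1,1) = (4·0.758145 − 0.951271) / 3 = 0.693770
T(2,1) = 0.746035 + (0.746035 − 0.758145)/3 = 0.741998
T(3,1) = 0.743583 + (0.743583 − 0.746035)/3 = 0.742766
T(2,2) = 0.741998 + (0.741998 − 0.693770)/15 = 0.745213
T(3,2) = 0.742766 + (0.742766 − 0.741998)/15 = 0.742817
T(3,3) = 0.742817 + (0.742817 − 0.745213)/63 = 0.742779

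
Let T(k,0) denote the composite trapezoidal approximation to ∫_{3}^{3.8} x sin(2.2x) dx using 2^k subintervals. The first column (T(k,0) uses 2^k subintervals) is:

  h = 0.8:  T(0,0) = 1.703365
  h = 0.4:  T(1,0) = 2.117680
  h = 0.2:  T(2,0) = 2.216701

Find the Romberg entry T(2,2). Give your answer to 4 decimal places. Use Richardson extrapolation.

2.2493

T(1,1) = 2.117680 + (2.117680 − 1.703365)/3 = 2.255785
T(2,1) = 2.216701 + (2.216701 − 2.117680)/3 = 2.249708
T(2,2) = 2.249708 + (2.249708 − 2.255785)/15 = 2.249303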